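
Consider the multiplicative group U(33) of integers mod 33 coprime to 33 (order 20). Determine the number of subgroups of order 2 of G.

3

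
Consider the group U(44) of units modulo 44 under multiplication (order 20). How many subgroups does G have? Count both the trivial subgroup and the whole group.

10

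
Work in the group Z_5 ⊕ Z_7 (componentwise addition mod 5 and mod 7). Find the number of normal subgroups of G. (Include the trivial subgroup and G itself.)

G is abelian, so every subgroup is normal.
G has 4 subgroups in total, hence 4 normal subgroups.

4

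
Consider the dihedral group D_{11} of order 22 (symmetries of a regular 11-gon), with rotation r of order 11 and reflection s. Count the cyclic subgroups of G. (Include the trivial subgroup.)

Group the elements of G by the cyclic subgroup they generate; each cyclic subgroup of order d accounts for φ(d) elements.
Cyclic subgroups by order — order 1: 1; order 2: 11; order 11: 1.
Total: 13.

13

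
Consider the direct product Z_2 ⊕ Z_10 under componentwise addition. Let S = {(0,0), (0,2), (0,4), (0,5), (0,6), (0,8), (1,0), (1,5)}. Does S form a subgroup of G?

No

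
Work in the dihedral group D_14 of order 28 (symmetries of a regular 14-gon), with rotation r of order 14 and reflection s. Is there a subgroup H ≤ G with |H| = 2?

2 | 28. A subgroup of order 2 is {e, r^10s}.

Yes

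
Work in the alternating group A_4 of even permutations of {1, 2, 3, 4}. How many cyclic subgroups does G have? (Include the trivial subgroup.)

8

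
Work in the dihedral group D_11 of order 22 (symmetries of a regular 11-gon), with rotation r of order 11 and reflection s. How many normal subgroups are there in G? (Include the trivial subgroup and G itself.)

3

G has 14 subgroups. Checking conjugation-invariance by order — order 1: 1/1 normal; order 2: 0/11 normal; order 11: 1/1 normal; order 22: 1/1 normal.
Total normal subgroups: 3.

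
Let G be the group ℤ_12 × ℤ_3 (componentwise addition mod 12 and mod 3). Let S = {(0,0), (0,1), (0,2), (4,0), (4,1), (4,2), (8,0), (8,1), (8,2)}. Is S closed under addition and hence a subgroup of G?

|S| = 9 divides |G| = 36, consistent with Lagrange.
S contains the identity, every element's inverse is in S, and S is closed under +: it is a subgroup.

Yes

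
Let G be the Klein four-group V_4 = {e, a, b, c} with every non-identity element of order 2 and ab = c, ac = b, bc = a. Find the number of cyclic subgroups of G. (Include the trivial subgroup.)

4

Each element a generates a cyclic subgroup ⟨a⟩; distinct elements may generate the same one (a cyclic group of order d has φ(d) generators).
Cyclic subgroups by order — order 1: 1; order 2: 3.
Total: 4.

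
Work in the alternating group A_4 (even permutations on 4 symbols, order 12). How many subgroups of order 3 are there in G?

|G| = 12 and 3 | 12, so subgroups of order 3 are possible by Lagrange.
The subgroups of order 3 are: {e, (1 2 3), (1 3 2)}; {e, (1 2 4), (1 4 2)}; {e, (1 3 4), (1 4 3)}; {e, (2 3 4), (2 4 3)}.
So G has 4 subgroups of order 3.

4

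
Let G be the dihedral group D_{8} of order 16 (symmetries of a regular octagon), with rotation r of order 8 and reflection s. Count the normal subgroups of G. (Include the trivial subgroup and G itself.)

7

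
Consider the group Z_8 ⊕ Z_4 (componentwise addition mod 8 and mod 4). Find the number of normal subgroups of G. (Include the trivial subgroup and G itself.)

22

G is abelian, so every subgroup is normal.
G has 22 subgroups in total, hence 22 normal subgroups.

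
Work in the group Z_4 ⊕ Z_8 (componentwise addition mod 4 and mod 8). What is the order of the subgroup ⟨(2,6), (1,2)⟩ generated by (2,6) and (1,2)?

16

|⟨(2,6)⟩| = 4 and |⟨(1,2)⟩| = 4, so |H| is a multiple of lcm(4, 4) = 4 and divides |G| = 32.
Closing under the operation: H = {(0,0), (0,2), (0,4), (0,6), (1,0), (1,2), (1,4), (1,6), (2,0), (2,2), (2,4), (2,6), (3,0), (3,2), (3,4), (3,6)}, so |H| = 16.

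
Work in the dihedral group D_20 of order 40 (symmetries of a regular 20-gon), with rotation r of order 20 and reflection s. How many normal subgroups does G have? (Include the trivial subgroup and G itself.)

G has 48 subgroups. Checking conjugation-invariance by order — order 1: 1/1 normal; order 2: 1/21 normal; order 4: 1/11 normal; order 5: 1/1 normal; order 8: 0/5 normal; order 10: 1/5 normal; order 20: 3/3 normal; order 40: 1/1 normal.
Total normal subgroups: 9.

9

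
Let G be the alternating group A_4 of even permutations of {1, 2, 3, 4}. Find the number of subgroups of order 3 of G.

4

|G| = 12 and 3 | 12, so subgroups of order 3 are possible by Lagrange.
The subgroups of order 3 are: {e, (1 2 3), (1 3 2)}; {e, (1 2 4), (1 4 2)}; {e, (1 3 4), (1 4 3)}; {e, (2 3 4), (2 4 3)}.
So G has 4 subgroups of order 3.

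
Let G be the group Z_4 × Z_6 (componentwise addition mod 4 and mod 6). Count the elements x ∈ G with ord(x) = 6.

6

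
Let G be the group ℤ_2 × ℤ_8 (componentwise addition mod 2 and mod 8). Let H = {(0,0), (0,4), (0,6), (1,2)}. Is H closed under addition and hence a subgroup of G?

(1,2) ∈ H but its inverse (1,6) ∉ H, so H is not a subgroup.

No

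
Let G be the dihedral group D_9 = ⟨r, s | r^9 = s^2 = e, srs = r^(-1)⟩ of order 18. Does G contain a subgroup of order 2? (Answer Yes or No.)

Yes

2 | 18. A subgroup of order 2 is {e, r^2s}.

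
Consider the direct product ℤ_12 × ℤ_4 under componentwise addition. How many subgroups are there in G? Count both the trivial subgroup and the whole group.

|G| = 48, so by Lagrange every subgroup order divides 48. Divisors: 1, 2, 3, 4, 6, 8, 12, 16, 24, 48.
Subgroups by order — order 1: 1; order 2: 3; order 3: 1; order 4: 7; order 6: 3; order 8: 3; order 12: 7; order 16: 1; order 24: 3; order 48: 1.
Total: 1 + 3 + 1 + 7 + 3 + 3 + 7 + 1 + 3 + 1 = 30.

30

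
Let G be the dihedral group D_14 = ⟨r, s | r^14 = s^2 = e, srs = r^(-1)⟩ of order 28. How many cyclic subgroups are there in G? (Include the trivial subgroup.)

Group the elements of G by the cyclic subgroup they generate; each cyclic subgroup of order d accounts for φ(d) elements.
Cyclic subgroups by order — order 1: 1; order 2: 15; order 7: 1; order 14: 1.
Total: 18.

18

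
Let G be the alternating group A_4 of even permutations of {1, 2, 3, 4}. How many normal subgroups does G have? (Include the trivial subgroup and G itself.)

G has 10 subgroups. Checking conjugation-invariance by order — order 1: 1/1 normal; order 2: 0/3 normal; order 3: 0/4 normal; order 4: 1/1 normal; order 12: 1/1 normal.
Total normal subgroups: 3.

3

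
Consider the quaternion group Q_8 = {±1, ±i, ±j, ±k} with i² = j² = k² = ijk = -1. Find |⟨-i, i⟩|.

|⟨-i⟩| = 4 and |⟨i⟩| = 4, so |H| is a multiple of lcm(4, 4) = 4 and divides |G| = 8.
Closing under the operation: H = {1, -1, i, -i}, so |H| = 4.

4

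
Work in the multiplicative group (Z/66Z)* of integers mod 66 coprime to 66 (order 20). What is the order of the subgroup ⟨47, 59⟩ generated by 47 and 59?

10

|⟨47⟩| = 10 and |⟨59⟩| = 10, so |H| is a multiple of lcm(10, 10) = 10 and divides |G| = 20.
Closing under the operation: H = {1, 5, 23, 25, 31, 37, 47, 49, 53, 59}, so |H| = 10.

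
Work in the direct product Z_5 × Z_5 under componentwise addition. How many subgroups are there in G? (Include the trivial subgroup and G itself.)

|G| = 25, so by Lagrange every subgroup order divides 25. Divisors: 1, 5, 25.
Subgroups by order — order 1: 1; order 5: 6; order 25: 1.
Total: 1 + 6 + 1 = 8.

8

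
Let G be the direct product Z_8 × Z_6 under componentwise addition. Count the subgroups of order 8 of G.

3

|G| = 48 and 8 | 48, so subgroups of order 8 are possible by Lagrange.
The subgroups of order 8 are: {(0,0), (0,3), (2,0), (2,3), (4,0), (4,3), (6,0), (6,3)}; {(0,0), (1,0), (2,0), (3,0), (4,0), (5,0), (6,0), (7,0)}; {(0,0), (1,3), (2,0), (3,3), (4,0), (5,3), (6,0), (7,3)}.
So G has 3 subgroups of order 8.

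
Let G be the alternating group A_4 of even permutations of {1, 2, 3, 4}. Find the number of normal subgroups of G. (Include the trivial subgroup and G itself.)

3

G has 10 subgroups. Checking conjugation-invariance by order — order 1: 1/1 normal; order 2: 0/3 normal; order 3: 0/4 normal; order 4: 1/1 normal; order 12: 1/1 normal.
Total normal subgroups: 3.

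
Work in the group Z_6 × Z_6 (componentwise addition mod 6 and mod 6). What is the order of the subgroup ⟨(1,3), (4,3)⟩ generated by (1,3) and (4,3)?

12

|⟨(1,3)⟩| = 6 and |⟨(4,3)⟩| = 6, so |H| is a multiple of lcm(6, 6) = 6 and divides |G| = 36.
Closing under the operation: H = {(0,0), (0,3), (1,0), (1,3), (2,0), (2,3), (3,0), (3,3), (4,0), (4,3), (5,0), (5,3)}, so |H| = 12.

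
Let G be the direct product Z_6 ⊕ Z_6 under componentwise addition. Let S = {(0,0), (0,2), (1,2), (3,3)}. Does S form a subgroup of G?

No

(1,2) ∈ S but its inverse (5,4) ∉ S, so S is not a subgroup.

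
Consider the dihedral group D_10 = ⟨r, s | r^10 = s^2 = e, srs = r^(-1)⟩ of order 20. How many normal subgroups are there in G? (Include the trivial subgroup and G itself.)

7

G has 22 subgroups. Checking conjugation-invariance by order — order 1: 1/1 normal; order 2: 1/11 normal; order 4: 0/5 normal; order 5: 1/1 normal; order 10: 3/3 normal; order 20: 1/1 normal.
Total normal subgroups: 7.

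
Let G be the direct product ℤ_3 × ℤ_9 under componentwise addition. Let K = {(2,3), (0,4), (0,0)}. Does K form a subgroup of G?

(2,3) ∈ K but its inverse (1,6) ∉ K, so K is not a subgroup.

No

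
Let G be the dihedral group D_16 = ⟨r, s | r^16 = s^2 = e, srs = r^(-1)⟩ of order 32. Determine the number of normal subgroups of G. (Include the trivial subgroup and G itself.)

8

G has 36 subgroups. Checking conjugation-invariance by order — order 1: 1/1 normal; order 2: 1/17 normal; order 4: 1/9 normal; order 8: 1/5 normal; order 16: 3/3 normal; order 32: 1/1 normal.
Total normal subgroups: 8.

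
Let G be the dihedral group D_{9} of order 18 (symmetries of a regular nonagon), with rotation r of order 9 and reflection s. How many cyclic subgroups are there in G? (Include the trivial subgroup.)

A cyclic subgroup of order d is generated by each of its φ(d) elements of order d, so the cyclic subgroups of order d number (#elements of order d)/φ(d).
Cyclic subgroups by order — order 1: 1; order 2: 9; order 3: 1; order 9: 1.
Total: 12.

12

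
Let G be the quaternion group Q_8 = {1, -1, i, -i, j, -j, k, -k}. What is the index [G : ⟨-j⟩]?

2

|⟨-j⟩| = 4 and |G| = 8.
By Lagrange, [G : H] = |G|/|H| = 8/4 = 2.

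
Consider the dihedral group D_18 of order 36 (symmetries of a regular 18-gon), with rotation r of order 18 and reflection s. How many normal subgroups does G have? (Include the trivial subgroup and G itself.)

G has 45 subgroups. Checking conjugation-invariance by order — order 1: 1/1 normal; order 2: 1/19 normal; order 3: 1/1 normal; order 4: 0/9 normal; order 6: 1/7 normal; order 9: 1/1 normal; order 12: 0/3 normal; order 18: 3/3 normal; order 36: 1/1 normal.
Total normal subgroups: 9.

9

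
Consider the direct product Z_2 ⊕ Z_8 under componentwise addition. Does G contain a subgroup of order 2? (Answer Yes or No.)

2 | 16. A subgroup of order 2 is {(0,0), (0,4)}.

Yes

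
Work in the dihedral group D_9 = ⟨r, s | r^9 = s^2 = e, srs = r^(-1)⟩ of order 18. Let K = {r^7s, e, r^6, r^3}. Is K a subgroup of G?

No

|K| = 4 does not divide |G| = 18, so by Lagrange K is not a subgroup.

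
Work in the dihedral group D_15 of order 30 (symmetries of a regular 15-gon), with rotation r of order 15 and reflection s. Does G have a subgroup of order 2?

Yes

2 | 30. A subgroup of order 2 is {e, r^10s}.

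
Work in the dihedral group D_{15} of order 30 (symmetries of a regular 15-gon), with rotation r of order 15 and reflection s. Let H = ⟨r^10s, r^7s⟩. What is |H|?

10

|⟨r^10s⟩| = 2 and |⟨r^7s⟩| = 2, so |H| is a multiple of lcm(2, 2) = 2 and divides |G| = 30.
Closing under the operation: H = {e, r^3, r^6, r^9, r^12, rs, r^4s, r^7s, r^10s, r^13s}, so |H| = 10.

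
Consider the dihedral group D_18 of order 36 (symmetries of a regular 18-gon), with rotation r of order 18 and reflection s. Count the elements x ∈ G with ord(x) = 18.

The elements of order 18 are: r, r^5, r^7, r^11, r^13, r^17.
That's 6.

6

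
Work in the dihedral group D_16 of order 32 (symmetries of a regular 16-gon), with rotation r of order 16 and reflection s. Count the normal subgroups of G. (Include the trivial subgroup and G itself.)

G has 36 subgroups. Checking conjugation-invariance by order — order 1: 1/1 normal; order 2: 1/17 normal; order 4: 1/9 normal; order 8: 1/5 normal; order 16: 3/3 normal; order 32: 1/1 normal.
Total normal subgroups: 8.

8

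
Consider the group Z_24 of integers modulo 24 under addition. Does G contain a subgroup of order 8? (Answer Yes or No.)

Yes

8 | 24. A subgroup of order 8 is {0, 3, 6, 9, 12, 15, 18, 21}.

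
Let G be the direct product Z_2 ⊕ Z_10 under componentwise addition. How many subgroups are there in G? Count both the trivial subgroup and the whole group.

|G| = 20, so by Lagrange every subgroup order divides 20. Divisors: 1, 2, 4, 5, 10, 20.
Subgroups by order — order 1: 1; order 2: 3; order 4: 1; order 5: 1; order 10: 3; order 20: 1.
Total: 1 + 3 + 1 + 1 + 3 + 1 = 10.

10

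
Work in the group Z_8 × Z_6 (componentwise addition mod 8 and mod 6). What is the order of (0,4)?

3

The order of (0,4) in Z_8 × Z_6 is lcm(ord(0) in Z_8, ord(4) in Z_6).
ord(0) = 1 and ord(4) = 3, so |⟨(0,4)⟩| = lcm(1, 3) = 3.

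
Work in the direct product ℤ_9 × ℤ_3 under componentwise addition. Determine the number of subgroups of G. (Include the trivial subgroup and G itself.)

|G| = 27, so by Lagrange every subgroup order divides 27. Divisors: 1, 3, 9, 27.
Subgroups by order — order 1: 1; order 3: 4; order 9: 4; order 27: 1.
Total: 1 + 4 + 4 + 1 = 10.

10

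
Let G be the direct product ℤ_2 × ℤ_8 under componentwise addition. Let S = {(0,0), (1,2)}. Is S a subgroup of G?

No

(1,2) ∈ S but its inverse (1,6) ∉ S, so S is not a subgroup.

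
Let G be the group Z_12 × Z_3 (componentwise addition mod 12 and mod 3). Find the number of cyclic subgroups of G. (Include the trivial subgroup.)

15

Each element a generates a cyclic subgroup ⟨a⟩; distinct elements may generate the same one (a cyclic group of order d has φ(d) generators).
Cyclic subgroups by order — order 1: 1; order 2: 1; order 3: 4; order 4: 1; order 6: 4; order 12: 4.
Total: 15.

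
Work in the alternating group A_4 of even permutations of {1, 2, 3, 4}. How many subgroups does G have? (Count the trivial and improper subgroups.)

|G| = 12, so by Lagrange every subgroup order divides 12. Divisors: 1, 2, 3, 4, 6, 12.
Subgroups by order — order 1: 1; order 2: 3; order 3: 4; order 4: 1; order 6: 0; order 12: 1.
Total: 1 + 3 + 4 + 1 + 0 + 1 = 10.

10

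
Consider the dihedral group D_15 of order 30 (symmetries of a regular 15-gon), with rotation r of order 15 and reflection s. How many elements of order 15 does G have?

The elements of order 15 are: r, r^2, r^4, r^7, r^8, r^11, r^13, r^14.
That's 8.

8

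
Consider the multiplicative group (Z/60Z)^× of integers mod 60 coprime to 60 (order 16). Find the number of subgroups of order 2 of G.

7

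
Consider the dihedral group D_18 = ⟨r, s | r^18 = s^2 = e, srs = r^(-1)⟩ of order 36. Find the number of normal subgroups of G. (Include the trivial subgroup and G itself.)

G has 45 subgroups. Checking conjugation-invariance by order — order 1: 1/1 normal; order 2: 1/19 normal; order 3: 1/1 normal; order 4: 0/9 normal; order 6: 1/7 normal; order 9: 1/1 normal; order 12: 0/3 normal; order 18: 3/3 normal; order 36: 1/1 normal.
Total normal subgroups: 9.

9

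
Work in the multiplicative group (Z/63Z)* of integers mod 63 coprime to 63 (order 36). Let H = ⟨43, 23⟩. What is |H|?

18

|⟨43⟩| = 3 and |⟨23⟩| = 6, so |H| is a multiple of lcm(3, 6) = 6 and divides |G| = 36.
Closing under the operation: H = {1, 2, 4, 8, 11, 16, 22, 23, 25, 29, 32, 37, 43, 44, 46, 50, 53, 58}, so |H| = 18.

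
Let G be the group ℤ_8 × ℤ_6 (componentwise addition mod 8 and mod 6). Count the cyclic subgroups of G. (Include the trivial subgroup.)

A cyclic subgroup of order d is generated by each of its φ(d) elements of order d, so the cyclic subgroups of order d number (#elements of order d)/φ(d).
Cyclic subgroups by order — order 1: 1; order 2: 3; order 3: 1; order 4: 2; order 6: 3; order 8: 2; order 12: 2; order 24: 2.
Total: 16.

16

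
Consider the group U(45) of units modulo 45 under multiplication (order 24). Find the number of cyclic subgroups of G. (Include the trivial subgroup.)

A cyclic subgroup of order d is generated by each of its φ(d) elements of order d, so the cyclic subgroups of order d number (#elements of order d)/φ(d).
Cyclic subgroups by order — order 1: 1; order 2: 3; order 3: 1; order 4: 2; order 6: 3; order 12: 2.
Total: 12.

12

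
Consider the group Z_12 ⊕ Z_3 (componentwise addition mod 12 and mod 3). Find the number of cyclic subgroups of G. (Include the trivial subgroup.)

Group the elements of G by the cyclic subgroup they generate; each cyclic subgroup of order d accounts for φ(d) elements.
Cyclic subgroups by order — order 1: 1; order 2: 1; order 3: 4; order 4: 1; order 6: 4; order 12: 4.
Total: 15.

15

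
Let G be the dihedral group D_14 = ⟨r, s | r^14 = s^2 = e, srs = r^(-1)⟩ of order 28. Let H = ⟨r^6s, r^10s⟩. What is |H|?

|⟨r^6s⟩| = 2 and |⟨r^10s⟩| = 2, so |H| is a multiple of lcm(2, 2) = 2 and divides |G| = 28.
Closing under the operation: H = {e, r^2, r^4, r^6, r^8, r^10, r^12, s, r^2s, r^4s, r^6s, r^8s, r^10s, r^12s}, so |H| = 14.

14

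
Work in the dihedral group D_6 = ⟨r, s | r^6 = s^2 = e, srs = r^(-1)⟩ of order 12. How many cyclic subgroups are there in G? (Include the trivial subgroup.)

Group the elements of G by the cyclic subgroup they generate; each cyclic subgroup of order d accounts for φ(d) elements.
Cyclic subgroups by order — order 1: 1; order 2: 7; order 3: 1; order 6: 1.
Total: 10.

10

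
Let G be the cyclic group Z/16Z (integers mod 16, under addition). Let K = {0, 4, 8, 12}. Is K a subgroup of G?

|K| = 4 divides |G| = 16, consistent with Lagrange.
K contains the identity, every element's inverse is in K, and K is closed under +: it is a subgroup.
In fact K = ⟨4⟩.

Yes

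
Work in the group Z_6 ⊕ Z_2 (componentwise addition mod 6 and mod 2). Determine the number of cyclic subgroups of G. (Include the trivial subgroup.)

8

Group the elements of G by the cyclic subgroup they generate; each cyclic subgroup of order d accounts for φ(d) elements.
Cyclic subgroups by order — order 1: 1; order 2: 3; order 3: 1; order 6: 3.
Total: 8.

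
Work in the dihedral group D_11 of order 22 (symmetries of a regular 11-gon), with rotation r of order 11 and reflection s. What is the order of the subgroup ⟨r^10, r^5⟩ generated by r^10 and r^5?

11

|⟨r^10⟩| = 11 and |⟨r^5⟩| = 11, so |H| is a multiple of lcm(11, 11) = 11 and divides |G| = 22.
Closing under the operation: H = {e, r, r^2, r^3, r^4, r^5, r^6, r^7, r^8, r^9, r^10}, so |H| = 11.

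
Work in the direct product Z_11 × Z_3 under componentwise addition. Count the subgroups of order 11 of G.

1

|G| = 33 and 11 | 33, so subgroups of order 11 are possible by Lagrange.
The subgroups of order 11 are: {(0,0), (1,0), (2,0), (3,0), (4,0), (5,0), (6,0), (7,0), (8,0), (9,0), (10,0)}.
So G has 1 subgroup of order 11.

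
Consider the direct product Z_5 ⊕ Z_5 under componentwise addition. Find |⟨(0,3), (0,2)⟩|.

5

|⟨(0,3)⟩| = 5 and |⟨(0,2)⟩| = 5, so |H| is a multiple of lcm(5, 5) = 5 and divides |G| = 25.
Closing under the operation: H = {(0,0), (0,1), (0,2), (0,3), (0,4)}, so |H| = 5.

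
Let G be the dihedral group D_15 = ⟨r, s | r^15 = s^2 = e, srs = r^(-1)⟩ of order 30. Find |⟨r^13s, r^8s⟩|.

6

|⟨r^13s⟩| = 2 and |⟨r^8s⟩| = 2, so |H| is a multiple of lcm(2, 2) = 2 and divides |G| = 30.
Closing under the operation: H = {e, r^5, r^10, r^3s, r^8s, r^13s}, so |H| = 6.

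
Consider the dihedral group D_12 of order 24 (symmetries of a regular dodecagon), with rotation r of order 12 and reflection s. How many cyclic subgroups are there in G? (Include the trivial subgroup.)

Each element a generates a cyclic subgroup ⟨a⟩; distinct elements may generate the same one (a cyclic group of order d has φ(d) generators).
Cyclic subgroups by order — order 1: 1; order 2: 13; order 3: 1; order 4: 1; order 6: 1; order 12: 1.
Total: 18.

18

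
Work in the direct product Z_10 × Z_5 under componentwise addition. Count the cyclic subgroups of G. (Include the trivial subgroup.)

Group the elements of G by the cyclic subgroup they generate; each cyclic subgroup of order d accounts for φ(d) elements.
Cyclic subgroups by order — order 1: 1; order 2: 1; order 5: 6; order 10: 6.
Total: 14.

14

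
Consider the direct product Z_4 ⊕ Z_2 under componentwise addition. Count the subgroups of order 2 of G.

|G| = 8 and 2 | 8, so subgroups of order 2 are possible by Lagrange.
The subgroups of order 2 are: {(0,0), (0,1)}; {(0,0), (2,0)}; {(0,0), (2,1)}.
So G has 3 subgroups of order 2.

3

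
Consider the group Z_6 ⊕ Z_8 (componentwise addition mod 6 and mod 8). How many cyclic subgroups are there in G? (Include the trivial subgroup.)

16

Each element a generates a cyclic subgroup ⟨a⟩; distinct elements may generate the same one (a cyclic group of order d has φ(d) generators).
Cyclic subgroups by order — order 1: 1; order 2: 3; order 3: 1; order 4: 2; order 6: 3; order 8: 2; order 12: 2; order 24: 2.
Total: 16.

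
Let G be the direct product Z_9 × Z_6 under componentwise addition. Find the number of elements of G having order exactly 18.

An element (a,b) has order lcm(ord(a), ord(b)); count pairs with lcm equal to 18.
Enumerating gives 18 such elements.

18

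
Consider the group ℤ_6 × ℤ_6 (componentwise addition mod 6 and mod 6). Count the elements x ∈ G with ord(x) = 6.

An element (a,b) has order lcm(ord(a), ord(b)); count pairs with lcm equal to 6.
Enumerating gives 24 such elements.

24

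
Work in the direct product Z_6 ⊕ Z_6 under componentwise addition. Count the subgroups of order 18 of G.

3

|G| = 36 and 18 | 36, so subgroups of order 18 are possible by Lagrange.
The subgroups of order 18 are: {(0,0), (0,1), (0,2), (0,3), (0,4), (0,5), (2,0), (2,1), (2,2), (2,3), (2,4), (2,5), (4,0), (4,1), (4,2), (4,3), (4,4), (4,5)}; {(0,0), (0,2), (0,4), (1,0), (1,2), (1,4), (2,0), (2,2), (2,4), (3,0), (3,2), (3,4), (4,0), (4,2), (4,4), (5,0), (5,2), (5,4)}; {(0,0), (0,2), (0,4), (1,1), (1,3), (1,5), (2,0), (2,2), (2,4), (3,1), (3,3), (3,5), (4,0), (4,2), (4,4), (5,1), (5,3), (5,5)}.
So G has 3 subgroups of order 18.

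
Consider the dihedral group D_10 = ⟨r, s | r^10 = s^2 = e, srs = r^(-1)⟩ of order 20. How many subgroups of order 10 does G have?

|G| = 20 and 10 | 20, so subgroups of order 10 are possible by Lagrange.
The subgroups of order 10 are: {e, r, r^2, r^3, r^4, r^5, r^6, r^7, r^8, r^9}; {e, r^2, r^4, r^6, r^8, s, r^2s, r^4s, r^6s, r^8s}; {e, r^2, r^4, r^6, r^8, rs, r^3s, r^5s, r^7s, r^9s}.
So G has 3 subgroups of order 10.

3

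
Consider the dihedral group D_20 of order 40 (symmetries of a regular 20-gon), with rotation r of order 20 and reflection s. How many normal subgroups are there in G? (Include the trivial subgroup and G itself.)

G has 48 subgroups. Checking conjugation-invariance by order — order 1: 1/1 normal; order 2: 1/21 normal; order 4: 1/11 normal; order 5: 1/1 normal; order 8: 0/5 normal; order 10: 1/5 normal; order 20: 3/3 normal; order 40: 1/1 normal.
Total normal subgroups: 9.

9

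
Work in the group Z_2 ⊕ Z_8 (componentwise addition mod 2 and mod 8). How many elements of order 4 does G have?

An element (a,b) has order lcm(ord(a), ord(b)); count pairs with lcm equal to 4.
Enumerating gives 4 such elements.

4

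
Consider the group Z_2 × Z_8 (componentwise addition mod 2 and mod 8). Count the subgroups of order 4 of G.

|G| = 16 and 4 | 16, so subgroups of order 4 are possible by Lagrange.
The subgroups of order 4 are: {(0,0), (0,2), (0,4), (0,6)}; {(0,0), (0,4), (1,0), (1,4)}; {(0,0), (0,4), (1,2), (1,6)}.
So G has 3 subgroups of order 4.

3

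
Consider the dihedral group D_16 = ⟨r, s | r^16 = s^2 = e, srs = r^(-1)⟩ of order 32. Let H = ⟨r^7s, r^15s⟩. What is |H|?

4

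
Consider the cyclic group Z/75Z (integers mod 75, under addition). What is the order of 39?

25

In Z/75Z, the order of an element a is n/gcd(a, n).
gcd(39, 75) = 3, so |⟨39⟩| = 75/3 = 25.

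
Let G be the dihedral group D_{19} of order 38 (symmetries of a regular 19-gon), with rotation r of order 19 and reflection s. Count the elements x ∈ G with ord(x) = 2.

Enumerating element orders in G gives 19 elements of order 2.

19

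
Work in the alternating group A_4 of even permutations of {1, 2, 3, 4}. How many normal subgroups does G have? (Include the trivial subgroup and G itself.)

3

G has 10 subgroups. Checking conjugation-invariance by order — order 1: 1/1 normal; order 2: 0/3 normal; order 3: 0/4 normal; order 4: 1/1 normal; order 12: 1/1 normal.
Total normal subgroups: 3.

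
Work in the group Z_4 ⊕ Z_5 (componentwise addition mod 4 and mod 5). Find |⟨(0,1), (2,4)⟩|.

10

|⟨(0,1)⟩| = 5 and |⟨(2,4)⟩| = 10, so |H| is a multiple of lcm(5, 10) = 10 and divides |G| = 20.
Closing under the operation: H = {(0,0), (0,1), (0,2), (0,3), (0,4), (2,0), (2,1), (2,2), (2,3), (2,4)}, so |H| = 10.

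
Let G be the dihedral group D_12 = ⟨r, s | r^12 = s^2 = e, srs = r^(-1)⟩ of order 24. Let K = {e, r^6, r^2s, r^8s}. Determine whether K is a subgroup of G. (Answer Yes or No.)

Yes

|K| = 4 divides |G| = 24, consistent with Lagrange.
K contains the identity, every element's inverse is in K, and K is closed under ·: it is a subgroup.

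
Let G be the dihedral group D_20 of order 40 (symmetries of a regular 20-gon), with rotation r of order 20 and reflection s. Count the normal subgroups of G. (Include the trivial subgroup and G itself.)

9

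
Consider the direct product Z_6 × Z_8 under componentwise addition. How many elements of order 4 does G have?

An element (a,b) has order lcm(ord(a), ord(b)); count pairs with lcm equal to 4.
Enumerating gives 4 such elements.

4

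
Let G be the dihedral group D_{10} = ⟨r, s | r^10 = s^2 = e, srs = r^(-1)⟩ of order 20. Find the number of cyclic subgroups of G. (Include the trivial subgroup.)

14

Each element a generates a cyclic subgroup ⟨a⟩; distinct elements may generate the same one (a cyclic group of order d has φ(d) generators).
Cyclic subgroups by order — order 1: 1; order 2: 11; order 5: 1; order 10: 1.
Total: 14.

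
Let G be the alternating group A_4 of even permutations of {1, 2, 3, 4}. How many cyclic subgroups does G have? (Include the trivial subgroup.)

8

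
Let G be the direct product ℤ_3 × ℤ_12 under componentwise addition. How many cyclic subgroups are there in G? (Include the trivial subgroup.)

15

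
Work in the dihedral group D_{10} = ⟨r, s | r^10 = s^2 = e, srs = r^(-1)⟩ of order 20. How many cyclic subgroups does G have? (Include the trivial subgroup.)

14

Group the elements of G by the cyclic subgroup they generate; each cyclic subgroup of order d accounts for φ(d) elements.
Cyclic subgroups by order — order 1: 1; order 2: 11; order 5: 1; order 10: 1.
Total: 14.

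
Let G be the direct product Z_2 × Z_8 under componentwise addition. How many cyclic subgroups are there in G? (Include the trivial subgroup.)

8

Group the elements of G by the cyclic subgroup they generate; each cyclic subgroup of order d accounts for φ(d) elements.
Cyclic subgroups by order — order 1: 1; order 2: 3; order 4: 2; order 8: 2.
Total: 8.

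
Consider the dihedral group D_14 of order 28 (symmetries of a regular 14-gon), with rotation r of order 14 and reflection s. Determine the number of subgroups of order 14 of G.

3

|G| = 28 and 14 | 28, so subgroups of order 14 are possible by Lagrange.
The subgroups of order 14 are: {e, r, r^2, r^3, r^4, r^5, r^6, r^7, r^8, r^9, r^10, r^11, r^12, r^13}; {e, r^2, r^4, r^6, r^8, r^10, r^12, s, r^2s, r^4s, r^6s, r^8s, r^10s, r^12s}; {e, r^2, r^4, r^6, r^8, r^10, r^12, rs, r^3s, r^5s, r^7s, r^9s, r^11s, r^13s}.
So G has 3 subgroups of order 14.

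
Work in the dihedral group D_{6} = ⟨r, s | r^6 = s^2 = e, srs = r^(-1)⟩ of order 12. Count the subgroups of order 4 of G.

|G| = 12 and 4 | 12, so subgroups of order 4 are possible by Lagrange.
The subgroups of order 4 are: {e, r^3, r^2s, r^5s}; {e, r^3, s, r^3s}; {e, r^3, rs, r^4s}.
So G has 3 subgroups of order 4.

3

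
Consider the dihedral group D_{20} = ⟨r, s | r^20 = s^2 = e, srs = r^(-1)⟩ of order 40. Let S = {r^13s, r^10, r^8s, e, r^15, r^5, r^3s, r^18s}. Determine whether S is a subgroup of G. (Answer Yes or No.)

Yes

|S| = 8 divides |G| = 40, consistent with Lagrange.
S contains the identity, every element's inverse is in S, and S is closed under ·: it is a subgroup.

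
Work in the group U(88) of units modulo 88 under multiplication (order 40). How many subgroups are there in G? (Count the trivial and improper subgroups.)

|G| = 40, so by Lagrange every subgroup order divides 40. Divisors: 1, 2, 4, 5, 8, 10, 20, 40.
Subgroups by order — order 1: 1; order 2: 7; order 4: 7; order 5: 1; order 8: 1; order 10: 7; order 20: 7; order 40: 1.
Total: 1 + 7 + 7 + 1 + 1 + 7 + 7 + 1 = 32.

32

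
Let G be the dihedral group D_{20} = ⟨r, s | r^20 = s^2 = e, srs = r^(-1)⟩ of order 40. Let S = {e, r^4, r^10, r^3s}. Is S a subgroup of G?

No

r^4 ∈ S but its inverse r^16 ∉ S, so S is not a subgroup.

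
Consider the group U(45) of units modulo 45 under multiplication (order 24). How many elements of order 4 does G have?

4

The elements of order 4 are: 8, 17, 28, 37.
That's 4.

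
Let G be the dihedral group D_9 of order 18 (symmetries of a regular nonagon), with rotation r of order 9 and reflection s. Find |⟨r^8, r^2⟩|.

9

|⟨r^8⟩| = 9 and |⟨r^2⟩| = 9, so |H| is a multiple of lcm(9, 9) = 9 and divides |G| = 18.
Closing under the operation: H = {e, r, r^2, r^3, r^4, r^5, r^6, r^7, r^8}, so |H| = 9.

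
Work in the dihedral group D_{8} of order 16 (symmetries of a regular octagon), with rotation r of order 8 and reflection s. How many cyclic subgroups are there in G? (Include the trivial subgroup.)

Each element a generates a cyclic subgroup ⟨a⟩; distinct elements may generate the same one (a cyclic group of order d has φ(d) generators).
Cyclic subgroups by order — order 1: 1; order 2: 9; order 4: 1; order 8: 1.
Total: 12.

12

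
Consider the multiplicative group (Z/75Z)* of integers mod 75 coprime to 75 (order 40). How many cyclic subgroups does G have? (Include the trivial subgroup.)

Each element a generates a cyclic subgroup ⟨a⟩; distinct elements may generate the same one (a cyclic group of order d has φ(d) generators).
Cyclic subgroups by order — order 1: 1; order 2: 3; order 4: 2; order 5: 1; order 10: 3; order 20: 2.
Total: 12.

12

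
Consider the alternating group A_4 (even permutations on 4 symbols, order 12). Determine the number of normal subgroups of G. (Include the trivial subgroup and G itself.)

G has 10 subgroups. Checking conjugation-invariance by order — order 1: 1/1 normal; order 2: 0/3 normal; order 3: 0/4 normal; order 4: 1/1 normal; order 12: 1/1 normal.
Total normal subgroups: 3.

3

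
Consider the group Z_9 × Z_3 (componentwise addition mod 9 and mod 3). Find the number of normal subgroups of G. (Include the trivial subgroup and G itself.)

10

G is abelian, so every subgroup is normal.
G has 10 subgroups in total, hence 10 normal subgroups.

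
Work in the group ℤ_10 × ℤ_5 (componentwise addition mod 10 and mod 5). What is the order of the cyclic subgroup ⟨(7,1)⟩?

10

The order of (7,1) in Z_10 × Z_5 is lcm(ord(7) in Z_10, ord(1) in Z_5).
ord(7) = 10 and ord(1) = 5, so |⟨(7,1)⟩| = lcm(10, 5) = 10.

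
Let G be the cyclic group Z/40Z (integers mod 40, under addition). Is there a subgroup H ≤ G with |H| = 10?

10 | 40. A subgroup of order 10 is {0, 4, 8, 12, 16, 20, 24, 28, 32, 36}.

Yes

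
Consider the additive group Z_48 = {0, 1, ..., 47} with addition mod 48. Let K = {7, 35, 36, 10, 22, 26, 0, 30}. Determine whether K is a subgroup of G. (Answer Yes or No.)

No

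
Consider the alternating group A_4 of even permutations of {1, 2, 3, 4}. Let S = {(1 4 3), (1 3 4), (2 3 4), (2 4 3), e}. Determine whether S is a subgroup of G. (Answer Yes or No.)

No

|S| = 5 does not divide |G| = 12, so by Lagrange S is not a subgroup.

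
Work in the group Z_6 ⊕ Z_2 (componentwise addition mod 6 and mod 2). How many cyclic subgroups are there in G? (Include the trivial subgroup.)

8

Group the elements of G by the cyclic subgroup they generate; each cyclic subgroup of order d accounts for φ(d) elements.
Cyclic subgroups by order — order 1: 1; order 2: 3; order 3: 1; order 6: 3.
Total: 8.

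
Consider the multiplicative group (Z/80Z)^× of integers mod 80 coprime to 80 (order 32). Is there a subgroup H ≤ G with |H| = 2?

Yes

2 | 32. A subgroup of order 2 is {1, 31}.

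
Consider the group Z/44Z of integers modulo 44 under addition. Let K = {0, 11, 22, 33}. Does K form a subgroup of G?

Yes

|K| = 4 divides |G| = 44, consistent with Lagrange.
K contains the identity, every element's inverse is in K, and K is closed under +: it is a subgroup.
In fact K = ⟨33⟩.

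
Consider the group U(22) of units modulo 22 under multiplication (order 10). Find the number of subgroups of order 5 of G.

1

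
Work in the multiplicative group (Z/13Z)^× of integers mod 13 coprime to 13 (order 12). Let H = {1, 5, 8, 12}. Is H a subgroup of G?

|H| = 4 divides |G| = 12, consistent with Lagrange.
H contains the identity, every element's inverse is in H, and H is closed under ·: it is a subgroup.
In fact H = ⟨8⟩.

Yes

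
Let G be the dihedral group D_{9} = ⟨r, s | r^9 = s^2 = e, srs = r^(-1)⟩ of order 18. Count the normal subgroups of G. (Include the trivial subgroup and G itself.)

4

G has 16 subgroups. Checking conjugation-invariance by order — order 1: 1/1 normal; order 2: 0/9 normal; order 3: 1/1 normal; order 6: 0/3 normal; order 9: 1/1 normal; order 18: 1/1 normal.
Total normal subgroups: 4.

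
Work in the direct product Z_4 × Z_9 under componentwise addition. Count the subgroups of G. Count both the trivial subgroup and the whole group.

9

|G| = 36, so by Lagrange every subgroup order divides 36. Divisors: 1, 2, 3, 4, 6, 9, 12, 18, 36.
Subgroups by order — order 1: 1; order 2: 1; order 3: 1; order 4: 1; order 6: 1; order 9: 1; order 12: 1; order 18: 1; order 36: 1.
Total: 1 + 1 + 1 + 1 + 1 + 1 + 1 + 1 + 1 = 9.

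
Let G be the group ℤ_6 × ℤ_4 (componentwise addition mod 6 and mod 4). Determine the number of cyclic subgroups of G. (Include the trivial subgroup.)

12

A cyclic subgroup of order d is generated by each of its φ(d) elements of order d, so the cyclic subgroups of order d number (#elements of order d)/φ(d).
Cyclic subgroups by order — order 1: 1; order 2: 3; order 3: 1; order 4: 2; order 6: 3; order 12: 2.
Total: 12.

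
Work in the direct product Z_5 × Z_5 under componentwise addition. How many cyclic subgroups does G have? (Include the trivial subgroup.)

7

Each element a generates a cyclic subgroup ⟨a⟩; distinct elements may generate the same one (a cyclic group of order d has φ(d) generators).
Cyclic subgroups by order — order 1: 1; order 5: 6.
Total: 7.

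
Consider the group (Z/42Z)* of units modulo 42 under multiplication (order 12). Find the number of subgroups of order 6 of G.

3

|G| = 12 and 6 | 12, so subgroups of order 6 are possible by Lagrange.
The subgroups of order 6 are: {1, 11, 23, 25, 29, 37}; {1, 13, 19, 25, 31, 37}; {1, 5, 17, 25, 37, 41}.
So G has 3 subgroups of order 6.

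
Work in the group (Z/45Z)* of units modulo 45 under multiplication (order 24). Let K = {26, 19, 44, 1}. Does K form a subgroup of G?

Yes

|K| = 4 divides |G| = 24, consistent with Lagrange.
K contains the identity, every element's inverse is in K, and K is closed under ·: it is a subgroup.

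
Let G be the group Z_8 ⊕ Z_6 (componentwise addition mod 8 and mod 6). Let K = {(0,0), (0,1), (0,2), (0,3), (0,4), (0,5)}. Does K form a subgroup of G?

|K| = 6 divides |G| = 48, consistent with Lagrange.
K contains the identity, every element's inverse is in K, and K is closed under +: it is a subgroup.
In fact K = ⟨(0,1)⟩.

Yes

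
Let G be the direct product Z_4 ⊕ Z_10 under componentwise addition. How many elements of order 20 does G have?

An element (a,b) has order lcm(ord(a), ord(b)); count pairs with lcm equal to 20.
Enumerating gives 16 such elements.

16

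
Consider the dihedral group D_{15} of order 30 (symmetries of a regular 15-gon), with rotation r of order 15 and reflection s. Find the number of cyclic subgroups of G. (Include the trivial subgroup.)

19

Group the elements of G by the cyclic subgroup they generate; each cyclic subgroup of order d accounts for φ(d) elements.
Cyclic subgroups by order — order 1: 1; order 2: 15; order 3: 1; order 5: 1; order 15: 1.
Total: 19.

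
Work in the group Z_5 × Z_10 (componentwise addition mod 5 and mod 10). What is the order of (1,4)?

5

The order of (1,4) in Z_5 × Z_10 is lcm(ord(1) in Z_5, ord(4) in Z_10).
ord(1) = 5 and ord(4) = 5, so |⟨(1,4)⟩| = lcm(5, 5) = 5.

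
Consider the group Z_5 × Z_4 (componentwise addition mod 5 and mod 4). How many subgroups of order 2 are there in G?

|G| = 20 and 2 | 20, so subgroups of order 2 are possible by Lagrange.
The subgroups of order 2 are: {(0,0), (0,2)}.
So G has 1 subgroup of order 2.

1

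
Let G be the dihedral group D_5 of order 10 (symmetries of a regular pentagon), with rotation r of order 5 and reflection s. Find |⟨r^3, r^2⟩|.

5

|⟨r^3⟩| = 5 and |⟨r^2⟩| = 5, so |H| is a multiple of lcm(5, 5) = 5 and divides |G| = 10.
Closing under the operation: H = {e, r, r^2, r^3, r^4}, so |H| = 5.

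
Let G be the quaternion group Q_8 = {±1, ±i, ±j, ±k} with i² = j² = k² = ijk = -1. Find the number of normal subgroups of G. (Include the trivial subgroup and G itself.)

G has 6 subgroups. Checking conjugation-invariance by order — order 1: 1/1 normal; order 2: 1/1 normal; order 4: 3/3 normal; order 8: 1/1 normal.
Total normal subgroups: 6.

6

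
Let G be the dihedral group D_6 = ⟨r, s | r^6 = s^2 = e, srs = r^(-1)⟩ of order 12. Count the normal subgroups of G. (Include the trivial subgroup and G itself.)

7

G has 16 subgroups. Checking conjugation-invariance by order — order 1: 1/1 normal; order 2: 1/7 normal; order 3: 1/1 normal; order 4: 0/3 normal; order 6: 3/3 normal; order 12: 1/1 normal.
Total normal subgroups: 7.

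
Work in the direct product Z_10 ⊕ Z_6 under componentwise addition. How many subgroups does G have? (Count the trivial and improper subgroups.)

20

|G| = 60, so by Lagrange every subgroup order divides 60. Divisors: 1, 2, 3, 4, 5, 6, 10, 12, 15, 20, 30, 60.
Subgroups by order — order 1: 1; order 2: 3; order 3: 1; order 4: 1; order 5: 1; order 6: 3; order 10: 3; order 12: 1; order 15: 1; order 20: 1; order 30: 3; order 60: 1.
Total: 1 + 3 + 1 + 1 + 1 + 3 + 3 + 1 + 1 + 1 + 3 + 1 = 20.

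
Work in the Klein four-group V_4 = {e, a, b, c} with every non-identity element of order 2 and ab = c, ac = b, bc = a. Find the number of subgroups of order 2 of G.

3

|G| = 4 and 2 | 4, so subgroups of order 2 are possible by Lagrange.
The subgroups of order 2 are: {e, a}; {e, b}; {e, c}.
So G has 3 subgroups of order 2.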